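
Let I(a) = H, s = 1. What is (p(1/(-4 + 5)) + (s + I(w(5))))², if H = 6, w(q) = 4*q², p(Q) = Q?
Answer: 64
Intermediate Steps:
I(a) = 6
(p(1/(-4 + 5)) + (s + I(w(5))))² = (1/(-4 + 5) + (1 + 6))² = (1/1 + 7)² = (1 + 7)² = 8² = 64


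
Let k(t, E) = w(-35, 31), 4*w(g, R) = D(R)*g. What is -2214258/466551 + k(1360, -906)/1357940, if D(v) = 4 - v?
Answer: -801791809559/168946203984 ≈ -4.7458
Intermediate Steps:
w(g, R) = g*(4 - R)/4 (w(g, R) = ((4 - R)*g)/4 = (g*(4 - R))/4 = g*(4 - R)/4)
k(t, E) = 945/4 (k(t, E) = (¼)*(-35)*(4 - 1*31) = (¼)*(-35)*(4 - 31) = (¼)*(-35)*(-27) = 945/4)
-2214258/466551 + k(1360, -906)/1357940 = -2214258/466551 + (945/4)/1357940 = -2214258*1/466551 + (945/4)*(1/1357940) = -738086/155517 + 189/1086352 = -801791809559/168946203984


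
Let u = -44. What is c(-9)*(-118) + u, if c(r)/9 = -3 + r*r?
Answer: -82880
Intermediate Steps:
c(r) = -27 + 9*r² (c(r) = 9*(-3 + r*r) = 9*(-3 + r²) = -27 + 9*r²)
c(-9)*(-118) + u = (-27 + 9*(-9)²)*(-118) - 44 = (-27 + 9*81)*(-118) - 44 = (-27 + 729)*(-118) - 44 = 702*(-118) - 44 = -82836 - 44 = -82880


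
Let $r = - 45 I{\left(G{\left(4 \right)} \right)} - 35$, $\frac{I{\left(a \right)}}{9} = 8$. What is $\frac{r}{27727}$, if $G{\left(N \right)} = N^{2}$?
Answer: $- \frac{3275}{27727} \approx -0.11812$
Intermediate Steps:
$I{\left(a \right)} = 72$ ($I{\left(a \right)} = 9 \cdot 8 = 72$)
$r = -3275$ ($r = \left(-45\right) 72 - 35 = -3240 - 35 = -3275$)
$\frac{r}{27727} = - \frac{3275}{27727}$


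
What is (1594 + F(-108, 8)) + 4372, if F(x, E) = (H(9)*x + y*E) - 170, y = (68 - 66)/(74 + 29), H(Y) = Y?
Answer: 496888/103 ≈ 4824.2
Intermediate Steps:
y = 2/103 ≈ 0.019417
F(x, E) = -170 + 9*x + 2*E/103 (F(x, E) = (9*x + 2*E/103) - 170 = -170 + 9*x + 2*E/103)
(1594 + F(-108, 8)) + 4372 = (1594 + (-170 + 9*(-108) + (2/103)*8)) + 4372 = (1594 + (-170 - 972 + 16/103)) + 4372 = (1594 - 117610/103) + 4372 = 46572/103 + 4372 = 496888/103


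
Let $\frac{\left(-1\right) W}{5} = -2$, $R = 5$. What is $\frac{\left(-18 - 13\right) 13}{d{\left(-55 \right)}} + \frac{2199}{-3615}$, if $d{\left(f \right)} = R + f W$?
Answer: $\frac{17226}{131345} \approx 0.13115$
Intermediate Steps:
$W = 10$ ($W = \left(-5\right) \left(-2\right) = 10$)
$d{\left(f \right)} = 5 + 10 f$ ($d{\left(f \right)} = 5 + f 10 = 5 + 10 f$)
$\frac{\left(-18 - 13\right) 13}{d{\left(-55 \right)}} + \frac{2199}{-3615} = \frac{\left(-18 - 13\right) 13}{5 + 10 \left(-55\right)} + \frac{2199}{-3615} = \frac{\left(-31\right) 13}{5 - 550} + 2199 \left(- \frac{1}{3615}\right) = - \frac{403}{-545} - \frac{733}{1205} = \left(-403\right) \left(- \frac{1}{545}\right) - \frac{733}{1205} = \frac{403}{545} - \frac{733}{1205} = \frac{17226}{131345}$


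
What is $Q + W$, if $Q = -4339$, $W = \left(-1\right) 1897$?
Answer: $-6236$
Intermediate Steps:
$W = -1897$
$Q + W = -4339 - 1897 = -6236$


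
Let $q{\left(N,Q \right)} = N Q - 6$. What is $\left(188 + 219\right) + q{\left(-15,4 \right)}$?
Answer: $341$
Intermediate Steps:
$q{\left(N,Q \right)} = -6 + N Q$
$\left(188 + 219\right) + q{\left(-15,4 \right)} = \left(188 + 219\right) - 66 = 407 - 66 = 341$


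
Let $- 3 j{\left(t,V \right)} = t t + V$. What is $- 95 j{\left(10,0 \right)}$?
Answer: $\frac{9500}{3} \approx 3166.7$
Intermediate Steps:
$j{\left(t,V \right)} = - \frac{V}{3} - \frac{t^{2}}{3}$ ($j{\left(t,V \right)} = - \frac{t t + V}{3} = - \frac{t^{2} + V}{3} = - \frac{V + t^{2}}{3} = - \frac{V}{3} - \frac{t^{2}}{3}$)
$- 95 j{\left(10,0 \right)} = - 95 \left(\left(- \frac{1}{3}\right) 0 - \frac{10^{2}}{3}\right) = - 95 \left(0 - \frac{100}{3}\right) = \left(-95\right) \left(- \frac{100}{3}\right) = \frac{9500}{3}$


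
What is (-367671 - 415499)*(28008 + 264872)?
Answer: -229374829600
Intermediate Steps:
(-367671 - 415499)*(28008 + 264872) = -783170*292880 = -229374829600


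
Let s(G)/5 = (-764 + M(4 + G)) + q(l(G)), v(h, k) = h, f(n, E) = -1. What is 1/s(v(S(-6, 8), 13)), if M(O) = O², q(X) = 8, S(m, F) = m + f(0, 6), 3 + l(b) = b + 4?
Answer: -1/3735 ≈ -0.00026774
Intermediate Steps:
l(b) = 1 + b (l(b) = -3 + (b + 4) = -3 + (4 + b) = 1 + b)
S(m, F) = -1 + m (S(m, F) = m - 1 = -1 + m)
s(G) = -3780 + 5*(4 + G)² (s(G) = 5*((-764 + (4 + G)²) + 8) = 5*(-756 + (4 + G)²) = -3780 + 5*(4 + G)²)
1/s(v(S(-6, 8), 13)) = 1/(-3780 + 5*(4 + (-1 - 6))²) = 1/(-3780 + 5*(4 - 7)²) = 1/(-3780 + 5*(-3)²) = 1/(-3780 + 5*9) = 1/(-3780 + 45) = 1/(-3735) = -1/3735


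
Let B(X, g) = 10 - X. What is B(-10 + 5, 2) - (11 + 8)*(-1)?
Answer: 34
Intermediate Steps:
B(-10 + 5, 2) - (11 + 8)*(-1) = (10 - (-10 + 5)) - (11 + 8)*(-1) = (10 - 1*(-5)) - 19*(-1) = (10 + 5) - 1*(-19) = 15 + 19 = 34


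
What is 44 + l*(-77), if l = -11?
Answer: 891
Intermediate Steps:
44 + l*(-77) = 44 - 11*(-77) = 44 + 847 = 891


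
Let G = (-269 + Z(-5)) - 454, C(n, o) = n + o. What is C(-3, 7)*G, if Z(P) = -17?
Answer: -2960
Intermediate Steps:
G = -740 (G = (-269 - 17) - 454 = -286 - 454 = -740)
C(-3, 7)*G = (-3 + 7)*(-740) = 4*(-740) = -2960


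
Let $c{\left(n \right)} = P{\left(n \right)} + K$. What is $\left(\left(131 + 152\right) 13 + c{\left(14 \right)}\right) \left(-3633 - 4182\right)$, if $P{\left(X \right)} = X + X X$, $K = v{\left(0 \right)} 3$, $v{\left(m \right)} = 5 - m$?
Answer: $-30509760$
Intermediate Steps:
$K = 15$ ($K = \left(5 - 0\right) 3 = \left(5 + 0\right) 3 = 5 \cdot 3 = 15$)
$P{\left(X \right)} = X + X^{2}$
$c{\left(n \right)} = 15 + n \left(1 + n\right)$ ($c{\left(n \right)} = n \left(1 + n\right) + 15 = 15 + n \left(1 + n\right)$)
$\left(\left(131 + 152\right) 13 + c{\left(14 \right)}\right) \left(-3633 - 4182\right) = \left(\left(131 + 152\right) 13 + \left(15 + 14 \left(1 + 14\right)\right)\right) \left(-3633 - 4182\right) = \left(283 \cdot 13 + \left(15 + 14 \cdot 15\right)\right) \left(-7815\right) = \left(3679 + \left(15 + 210\right)\right) \left(-7815\right) = \left(3679 + 225\right) \left(-7815\right) = 3904 \left(-7815\right) = -30509760$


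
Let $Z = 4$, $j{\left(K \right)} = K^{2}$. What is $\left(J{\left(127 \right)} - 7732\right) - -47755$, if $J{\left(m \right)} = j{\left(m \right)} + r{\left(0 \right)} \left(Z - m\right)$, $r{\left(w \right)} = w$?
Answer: $56152$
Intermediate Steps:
$J{\left(m \right)} = m^{2}$ ($J{\left(m \right)} = m^{2} + 0 \left(4 - m\right) = m^{2} + 0 = m^{2}$)
$\left(J{\left(127 \right)} - 7732\right) - -47755 = \left(127^{2} - 7732\right) - -47755 = \left(16129 - 7732\right) + 47755 = 8397 + 47755 = 56152$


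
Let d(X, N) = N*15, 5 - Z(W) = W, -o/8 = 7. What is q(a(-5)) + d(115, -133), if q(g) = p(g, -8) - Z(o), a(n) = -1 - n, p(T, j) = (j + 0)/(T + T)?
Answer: -2057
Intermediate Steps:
o = -56 (o = -8*7 = -56)
p(T, j) = j/(2*T) (p(T, j) = j/((2*T)) = j*(1/(2*T)) = j/(2*T))
Z(W) = 5 - W
d(X, N) = 15*N
q(g) = -61 - 4/g (q(g) = (½)*(-8)/g - (5 - 1*(-56)) = -4/g - (5 + 56) = -4/g - 1*61 = -4/g - 61 = -61 - 4/g)
q(a(-5)) + d(115, -133) = (-61 - 4/(-1 - 1*(-5))) + 15*(-133) = (-61 - 4/(-1 + 5)) - 1995 = (-61 - 4/4) - 1995 = (-61 - 4*¼) - 1995 = (-61 - 1) - 1995 = -62 - 1995 = -2057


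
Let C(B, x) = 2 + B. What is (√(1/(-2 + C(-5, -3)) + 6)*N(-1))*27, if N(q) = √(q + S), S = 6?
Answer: 27*√29 ≈ 145.40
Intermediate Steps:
N(q) = √(6 + q) (N(q) = √(q + 6) = √(6 + q))
(√(1/(-2 + C(-5, -3)) + 6)*N(-1))*27 = (√(1/(-2 + (2 - 5)) + 6)*√(6 - 1))*27 = (√(1/(-2 - 3) + 6)*√5)*27 = (√(1/(-5) + 6)*√5)*27 = (√(-⅕ + 6)*√5)*27 = (√(29/5)*√5)*27 = ((√145/5)*√5)*27 = √29*27 = 27*√29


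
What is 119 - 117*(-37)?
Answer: 4448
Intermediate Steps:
119 - 117*(-37) = 119 + 4329 = 4448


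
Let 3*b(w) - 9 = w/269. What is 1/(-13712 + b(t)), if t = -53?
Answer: -807/11063216 ≈ -7.2944e-5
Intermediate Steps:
b(w) = 3 + w/807 (b(w) = 3 + (w/269)/3 = 3 + w/807)
1/(-13712 + b(t)) = 1/(-13712 + (3 + (1/807)*(-53))) = 1/(-13712 + (3 - 53/807)) = 1/(-13712 + 2368/807) = 1/(-11063216/807) = -807/11063216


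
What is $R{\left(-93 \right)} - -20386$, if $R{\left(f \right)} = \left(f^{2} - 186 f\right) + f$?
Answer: $46240$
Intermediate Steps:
$R{\left(f \right)} = f^{2} - 185 f$
$R{\left(-93 \right)} - -20386 = - 93 \left(-185 - 93\right) - -20386 = \left(-93\right) \left(-278\right) + 20386 = 25854 + 20386 = 46240$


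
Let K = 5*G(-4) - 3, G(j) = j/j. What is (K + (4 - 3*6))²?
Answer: 144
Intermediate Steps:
G(j) = 1
K = 2 (K = 5*1 - 3 = 5 - 3 = 2)
(K + (4 - 3*6))² = (2 + (4 - 3*6))² = (2 + (4 - 18))² = (2 - 14)² = (-12)² = 144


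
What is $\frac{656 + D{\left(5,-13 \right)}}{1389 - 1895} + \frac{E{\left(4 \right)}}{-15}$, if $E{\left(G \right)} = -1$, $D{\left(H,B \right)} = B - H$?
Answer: $- \frac{412}{345} \approx -1.1942$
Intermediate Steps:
$\frac{656 + D{\left(5,-13 \right)}}{1389 - 1895} + \frac{E{\left(4 \right)}}{-15} = \frac{656 - 18}{1389 - 1895} - \frac{1}{-15} = \frac{656 - 18}{-506} - - \frac{1}{15} = \left(656 - 18\right) \left(- \frac{1}{506}\right) + \frac{1}{15} = 638 \left(- \frac{1}{506}\right) + \frac{1}{15} = - \frac{29}{23} + \frac{1}{15} = - \frac{412}{345}$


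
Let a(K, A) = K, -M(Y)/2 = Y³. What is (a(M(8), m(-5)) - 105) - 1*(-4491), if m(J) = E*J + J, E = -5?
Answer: 3362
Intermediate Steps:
m(J) = -4*J (m(J) = -5*J + J = -4*J)
M(Y) = -2*Y³
(a(M(8), m(-5)) - 105) - 1*(-4491) = (-2*8³ - 105) - 1*(-4491) = (-2*512 - 105) + 4491 = (-1024 - 105) + 4491 = -1129 + 4491 = 3362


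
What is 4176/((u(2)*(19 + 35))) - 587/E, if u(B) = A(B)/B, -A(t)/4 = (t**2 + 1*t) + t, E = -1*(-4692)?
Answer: -7755/1564 ≈ -4.9584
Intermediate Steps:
E = 4692
A(t) = -8*t - 4*t**2 (A(t) = -4*((t**2 + 1*t) + t) = -4*((t**2 + t) + t) = -4*((t + t**2) + t) = -4*(t**2 + 2*t) = -8*t - 4*t**2)
u(B) = -8 - 4*B (u(B) = (-4*B*(2 + B))/B = -8 - 4*B)
4176/((u(2)*(19 + 35))) - 587/E = 4176/(((-8 - 4*2)*(19 + 35))) - 587/4692 = 4176/(((-8 - 8)*54)) - 587*1/4692 = 4176/((-16*54)) - 587/4692 = 4176/(-864) - 587/4692 = 4176*(-1/864) - 587/4692 = -29/6 - 587/4692 = -7755/1564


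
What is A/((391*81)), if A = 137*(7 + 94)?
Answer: 13837/31671 ≈ 0.43690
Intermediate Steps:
A = 13837 (A = 137*101 = 13837)
A/((391*81)) = 13837/((391*81)) = 13837/31671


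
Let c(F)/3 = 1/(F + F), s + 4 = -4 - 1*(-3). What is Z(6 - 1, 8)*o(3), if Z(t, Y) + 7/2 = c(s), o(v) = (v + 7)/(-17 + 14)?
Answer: 38/3 ≈ 12.667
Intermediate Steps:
s = -5 (s = -4 + (-4 - 1*(-3)) = -4 + (-4 + 3) = -4 - 1 = -5)
c(F) = 3/(2*F) (c(F) = 3/(F + F) = 3/((2*F)) = 3*(1/(2*F)) = 3/(2*F))
o(v) = -7/3 - v/3 (o(v) = (7 + v)/(-3) = (7 + v)*(-⅓) = -7/3 - v/3)
Z(t, Y) = -19/5 (Z(t, Y) = -7/2 + (3/2)/(-5) = -7/2 + (3/2)*(-⅕) = -7/2 - 3/10 = -19/5)
Z(6 - 1, 8)*o(3) = -19*(-7/3 - ⅓*3)/5 = -19*(-7/3 - 1)/5 = -19/5*(-10/3) = 38/3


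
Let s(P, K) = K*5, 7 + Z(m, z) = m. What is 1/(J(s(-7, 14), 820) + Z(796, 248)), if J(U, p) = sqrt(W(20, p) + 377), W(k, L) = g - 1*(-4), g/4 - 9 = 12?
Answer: 263/207352 - sqrt(465)/622056 ≈ 0.0012337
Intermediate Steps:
Z(m, z) = -7 + m
g = 84 (g = 36 + 4*12 = 36 + 48 = 84)
s(P, K) = 5*K
W(k, L) = 88 (W(k, L) = 84 - 1*(-4) = 84 + 4 = 88)
J(U, p) = sqrt(465) (J(U, p) = sqrt(88 + 377) = sqrt(465))
1/(J(s(-7, 14), 820) + Z(796, 248)) = 1/(sqrt(465) + (-7 + 796)) = 1/(sqrt(465) + 789) = 1/(789 + sqrt(465))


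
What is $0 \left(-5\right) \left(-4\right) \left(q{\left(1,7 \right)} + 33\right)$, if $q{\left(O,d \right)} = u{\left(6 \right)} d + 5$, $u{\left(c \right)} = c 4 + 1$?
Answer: $0$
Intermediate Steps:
$u{\left(c \right)} = 1 + 4 c$ ($u{\left(c \right)} = 4 c + 1 = 1 + 4 c$)
$q{\left(O,d \right)} = 5 + 25 d$ ($q{\left(O,d \right)} = \left(1 + 4 \cdot 6\right) d + 5 = \left(1 + 24\right) d + 5 = 25 d + 5 = 5 + 25 d$)
$0 \left(-5\right) \left(-4\right) \left(q{\left(1,7 \right)} + 33\right) = 0 \left(-5\right) \left(-4\right) \left(\left(5 + 25 \cdot 7\right) + 33\right) = 0 \left(-4\right) \left(\left(5 + 175\right) + 33\right) = 0 \left(180 + 33\right) = 0 \cdot 213 = 0$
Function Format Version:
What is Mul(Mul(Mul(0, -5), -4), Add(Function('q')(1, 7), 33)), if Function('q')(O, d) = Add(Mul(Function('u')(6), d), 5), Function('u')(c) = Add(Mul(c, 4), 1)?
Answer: 0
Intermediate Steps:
Function('u')(c) = Add(1, Mul(4, c)) (Function('u')(c) = Add(Mul(4, c), 1) = Add(1, Mul(4, c)))
Function('q')(O, d) = Add(5, Mul(25, d)) (Function('q')(O, d) = Add(Mul(Add(1, Mul(4, 6)), d), 5) = Add(Mul(Add(1, 24), d), 5) = Add(Mul(25, d), 5) = Add(5, Mul(25, d)))
Mul(Mul(Mul(0, -5), -4), Add(Function('q')(1, 7), 33)) = Mul(Mul(Mul(0, -5), -4), Add(Add(5, Mul(25, 7)), 33)) = Mul(Mul(0, -4), Add(Add(5, 175), 33)) = Mul(0, Add(180, 33)) = Mul(0, 213) = 0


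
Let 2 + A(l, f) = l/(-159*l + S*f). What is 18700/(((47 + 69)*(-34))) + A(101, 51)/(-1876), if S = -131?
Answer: -5864461151/1237146960 ≈ -4.7403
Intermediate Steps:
A(l, f) = -2 + l/(-159*l - 131*f)
18700/(((47 + 69)*(-34))) + A(101, 51)/(-1876) = 18700/(((47 + 69)*(-34))) + ((-319*101 - 262*51)/(131*51 + 159*101))/(-1876) = 18700/((116*(-34))) + ((-32219 - 13362)/(6681 + 16059))*(-1/1876) = 18700/(-3944) + (-45581/22740)*(-1/1876) = 18700*(-1/3944) + ((1/22740)*(-45581))*(-1/1876) = -275/58 - 45581/22740*(-1/1876) = -275/58 + 45581/42660240 = -5864461151/1237146960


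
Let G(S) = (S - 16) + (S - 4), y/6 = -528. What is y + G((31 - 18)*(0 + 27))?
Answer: -2486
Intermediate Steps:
y = -3168 (y = 6*(-528) = -3168)
G(S) = -20 + 2*S (G(S) = (-16 + S) + (-4 + S) = -20 + 2*S)
y + G((31 - 18)*(0 + 27)) = -3168 + (-20 + 2*((31 - 18)*(0 + 27))) = -3168 + (-20 + 2*(13*27)) = -3168 + (-20 + 2*351) = -3168 + (-20 + 702) = -3168 + 682 = -2486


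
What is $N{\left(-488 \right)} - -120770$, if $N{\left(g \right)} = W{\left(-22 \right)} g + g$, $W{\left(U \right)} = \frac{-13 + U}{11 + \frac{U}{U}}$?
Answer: $\frac{365116}{3} \approx 1.2171 \cdot 10^{5}$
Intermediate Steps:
$W{\left(U \right)} = - \frac{13}{12} + \frac{U}{12}$ ($W{\left(U \right)} = \frac{-13 + U}{11 + 1} = \frac{-13 + U}{12} = \left(-13 + U\right) \frac{1}{12} = - \frac{13}{12} + \frac{U}{12}$)
$N{\left(g \right)} = - \frac{23 g}{12}$ ($N{\left(g \right)} = \left(- \frac{13}{12} + \frac{1}{12} \left(-22\right)\right) g + g = \left(- \frac{13}{12} - \frac{11}{6}\right) g + g = - \frac{35 g}{12} + g = - \frac{23 g}{12}$)
$N{\left(-488 \right)} - -120770 = \left(- \frac{23}{12}\right) \left(-488\right) - -120770 = \frac{2806}{3} + 120770 = \frac{365116}{3}$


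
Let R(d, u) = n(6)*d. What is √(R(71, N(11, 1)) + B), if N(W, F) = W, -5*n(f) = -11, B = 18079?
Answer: 2*√113970/5 ≈ 135.04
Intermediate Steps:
n(f) = 11/5 (n(f) = -⅕*(-11) = 11/5)
R(d, u) = 11*d/5
√(R(71, N(11, 1)) + B) = √((11/5)*71 + 18079) = √(781/5 + 18079) = √(91176/5) = 2*√113970/5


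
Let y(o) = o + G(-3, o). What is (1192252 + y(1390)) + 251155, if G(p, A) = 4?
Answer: 1444801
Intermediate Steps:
y(o) = 4 + o (y(o) = o + 4 = 4 + o)
(1192252 + y(1390)) + 251155 = (1192252 + (4 + 1390)) + 251155 = (1192252 + 1394) + 251155 = 1193646 + 251155 = 1444801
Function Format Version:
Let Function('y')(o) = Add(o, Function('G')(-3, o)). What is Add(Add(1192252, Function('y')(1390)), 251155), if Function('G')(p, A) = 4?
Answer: 1444801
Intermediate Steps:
Function('y')(o) = Add(4, o) (Function('y')(o) = Add(o, 4) = Add(4, o))
Add(Add(1192252, Function('y')(1390)), 251155) = Add(Add(1192252, Add(4, 1390)), 251155) = Add(Add(1192252, 1394), 251155) = Add(1193646, 251155) = 1444801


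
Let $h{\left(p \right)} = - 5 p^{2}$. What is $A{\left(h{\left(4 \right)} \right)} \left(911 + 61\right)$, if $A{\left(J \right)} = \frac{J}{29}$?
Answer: $- \frac{77760}{29} \approx -2681.4$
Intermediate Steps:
$A{\left(J \right)} = \frac{J}{29}$ ($A{\left(J \right)} = J \frac{1}{29} = \frac{J}{29}$)
$A{\left(h{\left(4 \right)} \right)} \left(911 + 61\right) = \frac{\left(-5\right) 4^{2}}{29} \left(911 + 61\right) = \frac{\left(-5\right) 16}{29} \cdot 972 = \frac{1}{29} \left(-80\right) 972 = \left(- \frac{80}{29}\right) 972 = - \frac{77760}{29}$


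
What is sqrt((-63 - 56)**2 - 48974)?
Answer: I*sqrt(34813) ≈ 186.58*I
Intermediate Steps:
sqrt((-63 - 56)**2 - 48974) = sqrt((-119)**2 - 48974) = sqrt(14161 - 48974) = sqrt(-34813) = I*sqrt(34813)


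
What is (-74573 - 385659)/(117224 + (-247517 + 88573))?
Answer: 57529/5215 ≈ 11.031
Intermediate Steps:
(-74573 - 385659)/(117224 + (-247517 + 88573)) = -460232/(117224 - 158944) = -460232/(-41720) = -460232*(-1/41720) = 57529/5215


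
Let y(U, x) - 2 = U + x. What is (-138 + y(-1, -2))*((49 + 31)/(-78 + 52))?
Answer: 5560/13 ≈ 427.69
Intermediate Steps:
y(U, x) = 2 + U + x (y(U, x) = 2 + (U + x) = 2 + U + x)
(-138 + y(-1, -2))*((49 + 31)/(-78 + 52)) = (-138 + (2 - 1 - 2))*((49 + 31)/(-78 + 52)) = (-138 - 1)*(80/(-26)) = -11120*(-1)/26 = -139*(-40/13) = 5560/13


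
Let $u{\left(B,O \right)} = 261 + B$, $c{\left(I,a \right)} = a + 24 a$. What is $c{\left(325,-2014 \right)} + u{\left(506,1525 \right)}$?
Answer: $-49583$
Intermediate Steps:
$c{\left(I,a \right)} = 25 a$
$c{\left(325,-2014 \right)} + u{\left(506,1525 \right)} = 25 \left(-2014\right) + \left(261 + 506\right) = -50350 + 767 = -49583$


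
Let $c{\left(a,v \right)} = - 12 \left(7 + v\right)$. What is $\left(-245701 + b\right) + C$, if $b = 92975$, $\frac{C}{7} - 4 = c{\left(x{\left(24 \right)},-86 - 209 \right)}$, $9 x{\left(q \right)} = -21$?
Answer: $-128506$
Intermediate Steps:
$x{\left(q \right)} = - \frac{7}{3}$ ($x{\left(q \right)} = \frac{1}{9} \left(-21\right) = - \frac{7}{3}$)
$c{\left(a,v \right)} = -84 - 12 v$
$C = 24220$ ($C = 28 + 7 \left(-84 - 12 \left(-86 - 209\right)\right) = 28 + 7 \left(-84 - -3540\right) = 28 + 7 \left(-84 + 3540\right) = 28 + 7 \cdot 3456 = 28 + 24192 = 24220$)
$\left(-245701 + b\right) + C = \left(-245701 + 92975\right) + 24220 = -152726 + 24220 = -128506$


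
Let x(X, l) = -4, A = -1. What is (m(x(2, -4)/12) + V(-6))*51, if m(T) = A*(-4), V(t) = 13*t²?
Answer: 24072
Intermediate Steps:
m(T) = 4 (m(T) = -1*(-4) = 4)
(m(x(2, -4)/12) + V(-6))*51 = (4 + 13*(-6)²)*51 = (4 + 13*36)*51 = (4 + 468)*51 = 472*51 = 24072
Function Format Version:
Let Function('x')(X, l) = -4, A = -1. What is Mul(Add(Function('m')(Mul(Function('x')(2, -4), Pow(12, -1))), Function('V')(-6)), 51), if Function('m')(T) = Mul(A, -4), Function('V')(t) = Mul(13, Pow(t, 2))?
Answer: 24072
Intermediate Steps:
Function('m')(T) = 4 (Function('m')(T) = Mul(-1, -4) = 4)
Mul(Add(Function('m')(Mul(Function('x')(2, -4), Pow(12, -1))), Function('V')(-6)), 51) = Mul(Add(4, Mul(13, Pow(-6, 2))), 51) = Mul(Add(4, Mul(13, 36)), 51) = Mul(Add(4, 468), 51) = Mul(472, 51) = 24072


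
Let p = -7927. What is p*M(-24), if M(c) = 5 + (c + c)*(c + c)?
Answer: -18303443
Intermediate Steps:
M(c) = 5 + 4*c² (M(c) = 5 + (2*c)*(2*c) = 5 + 4*c²)
p*M(-24) = -7927*(5 + 4*(-24)²) = -7927*(5 + 4*576) = -7927*(5 + 2304) = -7927*2309 = -18303443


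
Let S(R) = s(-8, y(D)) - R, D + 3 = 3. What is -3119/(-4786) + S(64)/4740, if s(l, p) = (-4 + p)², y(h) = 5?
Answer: 2413757/3780940 ≈ 0.63840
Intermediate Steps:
D = 0 (D = -3 + 3 = 0)
S(R) = 1 - R (S(R) = (-4 + 5)² - R = 1² - R = 1 - R)
-3119/(-4786) + S(64)/4740 = -3119/(-4786) + (1 - 1*64)/4740 = -3119*(-1/4786) + (1 - 64)*(1/4740) = 3119/4786 - 63*1/4740 = 3119/4786 - 21/1580 = 2413757/3780940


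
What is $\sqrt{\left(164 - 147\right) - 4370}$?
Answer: $i \sqrt{4353} \approx 65.977 i$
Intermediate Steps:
$\sqrt{\left(164 - 147\right) - 4370} = \sqrt{17 - 4370} = \sqrt{-4353} = i \sqrt{4353}$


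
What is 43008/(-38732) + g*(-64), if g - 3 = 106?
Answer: -67559360/9683 ≈ -6977.1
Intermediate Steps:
g = 109 (g = 3 + 106 = 109)
43008/(-38732) + g*(-64) = 43008/(-38732) + 109*(-64) = 43008*(-1/38732) - 6976 = -10752/9683 - 6976 = -67559360/9683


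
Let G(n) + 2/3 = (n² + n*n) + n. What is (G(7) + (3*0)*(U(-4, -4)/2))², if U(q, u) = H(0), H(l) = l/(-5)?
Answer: 97969/9 ≈ 10885.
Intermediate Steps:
H(l) = -l/5 (H(l) = l*(-⅕) = -l/5)
U(q, u) = 0 (U(q, u) = -⅕*0 = 0)
G(n) = -⅔ + n + 2*n² (G(n) = -⅔ + ((n² + n*n) + n) = -⅔ + ((n² + n²) + n) = -⅔ + (2*n² + n) = -⅔ + (n + 2*n²) = -⅔ + n + 2*n²)
(G(7) + (3*0)*(U(-4, -4)/2))² = ((-⅔ + 7 + 2*7²) + (3*0)*(0/2))² = ((-⅔ + 7 + 2*49) + 0*(0*(½)))² = ((-⅔ + 7 + 98) + 0*0)² = (313/3 + 0)² = (313/3)² = 97969/9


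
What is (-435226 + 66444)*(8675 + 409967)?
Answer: -154387634044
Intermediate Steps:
(-435226 + 66444)*(8675 + 409967) = -368782*418642 = -154387634044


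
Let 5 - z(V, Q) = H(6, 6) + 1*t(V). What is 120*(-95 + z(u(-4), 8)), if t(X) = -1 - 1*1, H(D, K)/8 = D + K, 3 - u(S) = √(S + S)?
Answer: -22080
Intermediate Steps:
u(S) = 3 - √2*√S (u(S) = 3 - √(S + S) = 3 - √(2*S) = 3 - √2*√S)
H(D, K) = 8*D + 8*K (H(D, K) = 8*(D + K) = 8*D + 8*K)
t(X) = -2 (t(X) = -1 - 1 = -2)
z(V, Q) = -89 (z(V, Q) = 5 - ((8*6 + 8*6) + 1*(-2)) = 5 - ((48 + 48) - 2) = 5 - (96 - 2) = 5 - 1*94 = 5 - 94 = -89)
120*(-95 + z(u(-4), 8)) = 120*(-95 - 89) = 120*(-184) = -22080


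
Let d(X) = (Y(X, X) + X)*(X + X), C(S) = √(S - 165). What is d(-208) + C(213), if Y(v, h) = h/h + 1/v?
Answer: 86114 + 4*√3 ≈ 86121.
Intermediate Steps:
C(S) = √(-165 + S)
Y(v, h) = 1 + 1/v
d(X) = 2*X*(X + (1 + X)/X) (d(X) = ((1 + X)/X + X)*(X + X) = (X + (1 + X)/X)*(2*X) = 2*X*(X + (1 + X)/X))
d(-208) + C(213) = (2 + 2*(-208) + 2*(-208)²) + √(-165 + 213) = (2 - 416 + 2*43264) + √48 = (2 - 416 + 86528) + 4*√3 = 86114 + 4*√3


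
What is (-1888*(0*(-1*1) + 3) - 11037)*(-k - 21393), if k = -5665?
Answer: 262673328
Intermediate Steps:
(-1888*(0*(-1*1) + 3) - 11037)*(-k - 21393) = (-1888*(0*(-1*1) + 3) - 11037)*(-1*(-5665) - 21393) = (-1888*(0*(-1) + 3) - 11037)*(5665 - 21393) = (-1888*(0 + 3) - 11037)*(-15728) = (-1888*3 - 11037)*(-15728) = (-5664 - 11037)*(-15728) = -16701*(-15728) = 262673328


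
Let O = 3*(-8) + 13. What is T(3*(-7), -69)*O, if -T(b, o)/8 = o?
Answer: -6072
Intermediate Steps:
T(b, o) = -8*o
O = -11 (O = -24 + 13 = -11)
T(3*(-7), -69)*O = -8*(-69)*(-11) = 552*(-11) = -6072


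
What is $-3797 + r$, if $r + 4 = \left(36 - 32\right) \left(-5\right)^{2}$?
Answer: $-3701$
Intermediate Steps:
$r = 96$ ($r = -4 + \left(36 - 32\right) \left(-5\right)^{2} = -4 + 4 \cdot 25 = -4 + 100 = 96$)
$-3797 + r = -3797 + 96 = -3701$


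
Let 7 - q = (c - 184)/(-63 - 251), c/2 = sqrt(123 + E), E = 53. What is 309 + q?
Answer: 49520/157 + 4*sqrt(11)/157 ≈ 315.50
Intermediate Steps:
c = 8*sqrt(11) (c = 2*sqrt(123 + 53) = 2*sqrt(176) = 2*(4*sqrt(11)) = 8*sqrt(11) ≈ 26.533)
q = 1007/157 + 4*sqrt(11)/157 (q = 7 - (8*sqrt(11) - 184)/(-63 - 251) = 7 - (-184 + 8*sqrt(11))/(-314) = 7 - (-184 + 8*sqrt(11))*(-1)/314 = 7 - (92/157 - 4*sqrt(11)/157) = 7 + (-92/157 + 4*sqrt(11)/157) = 1007/157 + 4*sqrt(11)/157 ≈ 6.4985)
309 + q = 309 + (1007/157 + 4*sqrt(11)/157) = 49520/157 + 4*sqrt(11)/157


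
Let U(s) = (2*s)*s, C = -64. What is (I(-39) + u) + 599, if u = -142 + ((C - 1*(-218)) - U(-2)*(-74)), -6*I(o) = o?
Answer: 2419/2 ≈ 1209.5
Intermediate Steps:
I(o) = -o/6
U(s) = 2*s²
u = 604 (u = -142 + ((-64 - 1*(-218)) - 2*(-2)²*(-74)) = -142 + ((-64 + 218) - 2*4*(-74)) = -142 + (154 - 8*(-74)) = -142 + (154 - 1*(-592)) = -142 + (154 + 592) = -142 + 746 = 604)
(I(-39) + u) + 599 = (-⅙*(-39) + 604) + 599 = (13/2 + 604) + 599 = 1221/2 + 599 = 2419/2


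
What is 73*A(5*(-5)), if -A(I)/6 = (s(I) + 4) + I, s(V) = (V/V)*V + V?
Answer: 31098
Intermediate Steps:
s(V) = 2*V (s(V) = 1*V + V = V + V = 2*V)
A(I) = -24 - 18*I (A(I) = -6*((2*I + 4) + I) = -6*((4 + 2*I) + I) = -6*(4 + 3*I) = -24 - 18*I)
73*A(5*(-5)) = 73*(-24 - 90*(-5)) = 73*(-24 - 18*(-25)) = 73*(-24 + 450) = 73*426 = 31098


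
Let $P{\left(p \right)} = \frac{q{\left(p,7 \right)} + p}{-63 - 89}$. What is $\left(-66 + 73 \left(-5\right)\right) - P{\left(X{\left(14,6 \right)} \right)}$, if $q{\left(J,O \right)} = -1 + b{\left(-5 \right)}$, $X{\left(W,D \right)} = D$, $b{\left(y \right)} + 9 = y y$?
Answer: $- \frac{65491}{152} \approx -430.86$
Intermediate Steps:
$b{\left(y \right)} = -9 + y^{2}$ ($b{\left(y \right)} = -9 + y y = -9 + y^{2}$)
$q{\left(J,O \right)} = 15$ ($q{\left(J,O \right)} = -1 - \left(9 - \left(-5\right)^{2}\right) = -1 + \left(-9 + 25\right) = -1 + 16 = 15$)
$P{\left(p \right)} = - \frac{15}{152} - \frac{p}{152}$ ($P{\left(p \right)} = \frac{15 + p}{-63 - 89} = \frac{15 + p}{-152} = \left(15 + p\right) \left(- \frac{1}{152}\right) = - \frac{15}{152} - \frac{p}{152}$)
$\left(-66 + 73 \left(-5\right)\right) - P{\left(X{\left(14,6 \right)} \right)} = \left(-66 + 73 \left(-5\right)\right) - \left(- \frac{15}{152} - \frac{3}{76}\right) = \left(-66 - 365\right) - \left(- \frac{15}{152} - \frac{3}{76}\right) = -431 - - \frac{21}{152} = -431 + \frac{21}{152} = - \frac{65491}{152}$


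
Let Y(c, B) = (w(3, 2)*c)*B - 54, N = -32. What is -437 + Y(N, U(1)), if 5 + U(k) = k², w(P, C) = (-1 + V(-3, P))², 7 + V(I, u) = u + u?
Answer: 21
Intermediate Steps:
V(I, u) = -7 + 2*u (V(I, u) = -7 + (u + u) = -7 + 2*u)
w(P, C) = (-8 + 2*P)² (w(P, C) = (-1 + (-7 + 2*P))² = (-8 + 2*P)²)
U(k) = -5 + k²
Y(c, B) = -54 + 4*B*c (Y(c, B) = ((4*(-4 + 3)²)*c)*B - 54 = ((4*(-1)²)*c)*B - 54 = ((4*1)*c)*B - 54 = (4*c)*B - 54 = 4*B*c - 54 = -54 + 4*B*c)
-437 + Y(N, U(1)) = -437 + (-54 + 4*(-5 + 1²)*(-32)) = -437 + (-54 + 4*(-5 + 1)*(-32)) = -437 + (-54 + 4*(-4)*(-32)) = -437 + (-54 + 512) = -437 + 458 = 21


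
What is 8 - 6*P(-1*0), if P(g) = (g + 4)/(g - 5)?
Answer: 64/5 ≈ 12.800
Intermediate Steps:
P(g) = (4 + g)/(-5 + g)
8 - 6*P(-1*0) = 8 - 6*(4 - 1*0)/(-5 - 1*0) = 8 - 6*(4 + 0)/(-5 + 0) = 8 - 6*4/(-5) = 8 - (-6)*4/5 = 8 - 6*(-⅘) = 8 + 24/5 = 64/5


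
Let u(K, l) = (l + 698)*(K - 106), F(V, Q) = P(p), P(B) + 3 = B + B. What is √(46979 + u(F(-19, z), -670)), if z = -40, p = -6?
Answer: √43591 ≈ 208.78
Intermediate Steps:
P(B) = -3 + 2*B (P(B) = -3 + (B + B) = -3 + 2*B)
F(V, Q) = -15 (F(V, Q) = -3 + 2*(-6) = -3 - 12 = -15)
u(K, l) = (-106 + K)*(698 + l) (u(K, l) = (698 + l)*(-106 + K) = (-106 + K)*(698 + l))
√(46979 + u(F(-19, z), -670)) = √(46979 + (-73988 - 106*(-670) + 698*(-15) - 15*(-670))) = √(46979 + (-73988 + 71020 - 10470 + 10050)) = √(46979 - 3388) = √43591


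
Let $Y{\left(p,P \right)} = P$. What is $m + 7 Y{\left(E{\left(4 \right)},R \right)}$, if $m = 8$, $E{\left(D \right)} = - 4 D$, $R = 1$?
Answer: $15$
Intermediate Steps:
$m + 7 Y{\left(E{\left(4 \right)},R \right)} = 8 + 7 \cdot 1 = 8 + 7 = 15$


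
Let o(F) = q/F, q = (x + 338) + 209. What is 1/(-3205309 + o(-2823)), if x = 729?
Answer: -2823/9048588583 ≈ -3.1198e-7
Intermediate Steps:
q = 1276 (q = (729 + 338) + 209 = 1067 + 209 = 1276)
o(F) = 1276/F
1/(-3205309 + o(-2823)) = 1/(-3205309 + 1276/(-2823)) = 1/(-3205309 + 1276*(-1/2823)) = 1/(-3205309 - 1276/2823) = 1/(-9048588583/2823) = -2823/9048588583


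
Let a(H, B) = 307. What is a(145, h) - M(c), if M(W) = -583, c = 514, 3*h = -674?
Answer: 890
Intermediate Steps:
h = -674/3 (h = (⅓)*(-674) = -674/3 ≈ -224.67)
a(145, h) - M(c) = 307 - 1*(-583) = 307 + 583 = 890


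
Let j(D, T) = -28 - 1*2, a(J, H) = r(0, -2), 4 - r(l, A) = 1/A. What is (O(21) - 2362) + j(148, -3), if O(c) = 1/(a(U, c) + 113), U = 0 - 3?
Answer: -562118/235 ≈ -2392.0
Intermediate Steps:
U = -3
r(l, A) = 4 - 1/A
a(J, H) = 9/2 (a(J, H) = 4 - 1/(-2) = 4 - 1*(-½) = 4 + ½ = 9/2)
O(c) = 2/235 (O(c) = 1/(9/2 + 113) = 1/(235/2) = 2/235)
j(D, T) = -30 (j(D, T) = -28 - 2 = -30)
(O(21) - 2362) + j(148, -3) = (2/235 - 2362) - 30 = -555068/235 - 30 = -562118/235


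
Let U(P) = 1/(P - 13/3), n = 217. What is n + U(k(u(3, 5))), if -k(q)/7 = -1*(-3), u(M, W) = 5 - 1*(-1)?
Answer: 16489/76 ≈ 216.96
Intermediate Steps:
u(M, W) = 6 (u(M, W) = 5 + 1 = 6)
k(q) = -21 (k(q) = -(-7)*(-3) = -7*3 = -21)
U(P) = 1/(-13/3 + P) (U(P) = 1/(P - 13*⅓) = 1/(P - 13/3) = 1/(-13/3 + P))
n + U(k(u(3, 5))) = 217 + 3/(-13 + 3*(-21)) = 217 + 3/(-13 - 63) = 217 + 3/(-76) = 217 + 3*(-1/76) = 217 - 3/76 = 16489/76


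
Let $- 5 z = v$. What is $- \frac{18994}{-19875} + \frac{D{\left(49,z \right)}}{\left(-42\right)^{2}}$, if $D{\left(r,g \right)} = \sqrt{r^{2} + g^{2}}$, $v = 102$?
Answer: $\frac{18994}{19875} + \frac{\sqrt{70429}}{8820} \approx 0.98576$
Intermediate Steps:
$z = - \frac{102}{5}$ ($z = \left(- \frac{1}{5}\right) 102 = - \frac{102}{5} \approx -20.4$)
$D{\left(r,g \right)} = \sqrt{g^{2} + r^{2}}$
$- \frac{18994}{-19875} + \frac{D{\left(49,z \right)}}{\left(-42\right)^{2}} = - \frac{18994}{-19875} + \frac{\sqrt{\left(- \frac{102}{5}\right)^{2} + 49^{2}}}{\left(-42\right)^{2}} = \left(-18994\right) \left(- \frac{1}{19875}\right) + \frac{\sqrt{\frac{10404}{25} + 2401}}{1764} = \frac{18994}{19875} + \sqrt{\frac{70429}{25}} \cdot \frac{1}{1764} = \frac{18994}{19875} + \frac{\sqrt{70429}}{5} \cdot \frac{1}{1764} = \frac{18994}{19875} + \frac{\sqrt{70429}}{8820}$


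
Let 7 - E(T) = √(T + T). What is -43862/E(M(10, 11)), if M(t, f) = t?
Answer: -307034/29 - 87724*√5/29 ≈ -17351.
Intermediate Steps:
E(T) = 7 - √2*√T (E(T) = 7 - √(T + T) = 7 - √(2*T) = 7 - √2*√T)
-43862/E(M(10, 11)) = -43862/(7 - √2*√10) = -43862/(7 - 2*√5)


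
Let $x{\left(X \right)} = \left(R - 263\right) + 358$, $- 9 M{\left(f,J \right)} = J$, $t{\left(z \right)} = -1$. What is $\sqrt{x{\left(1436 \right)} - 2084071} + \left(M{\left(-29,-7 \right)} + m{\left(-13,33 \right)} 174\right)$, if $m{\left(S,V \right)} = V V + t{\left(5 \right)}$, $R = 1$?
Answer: $\frac{1703815}{9} + 5 i \sqrt{83359} \approx 1.8931 \cdot 10^{5} + 1443.6 i$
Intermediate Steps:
$M{\left(f,J \right)} = - \frac{J}{9}$
$x{\left(X \right)} = 96$ ($x{\left(X \right)} = \left(1 - 263\right) + 358 = -262 + 358 = 96$)
$m{\left(S,V \right)} = -1 + V^{2}$ ($m{\left(S,V \right)} = V V - 1 = V^{2} - 1 = -1 + V^{2}$)
$\sqrt{x{\left(1436 \right)} - 2084071} + \left(M{\left(-29,-7 \right)} + m{\left(-13,33 \right)} 174\right) = \sqrt{96 - 2084071} - \left(- \frac{7}{9} - \left(-1 + 33^{2}\right) 174\right) = \sqrt{-2083975} + \left(\frac{7}{9} + \left(-1 + 1089\right) 174\right) = 5 i \sqrt{83359} + \left(\frac{7}{9} + 1088 \cdot 174\right) = 5 i \sqrt{83359} + \left(\frac{7}{9} + 189312\right) = 5 i \sqrt{83359} + \frac{1703815}{9} = \frac{1703815}{9} + 5 i \sqrt{83359}$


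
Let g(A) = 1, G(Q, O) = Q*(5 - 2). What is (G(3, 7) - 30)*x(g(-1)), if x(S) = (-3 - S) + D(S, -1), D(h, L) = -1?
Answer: 105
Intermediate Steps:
G(Q, O) = 3*Q (G(Q, O) = Q*3 = 3*Q)
x(S) = -4 - S (x(S) = (-3 - S) - 1 = -4 - S)
(G(3, 7) - 30)*x(g(-1)) = (3*3 - 30)*(-4 - 1*1) = (9 - 30)*(-4 - 1) = -21*(-5) = 105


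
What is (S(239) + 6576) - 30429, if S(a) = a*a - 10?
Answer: 33258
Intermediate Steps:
S(a) = -10 + a² (S(a) = a² - 10 = -10 + a²)
(S(239) + 6576) - 30429 = ((-10 + 239²) + 6576) - 30429 = ((-10 + 57121) + 6576) - 30429 = (57111 + 6576) - 30429 = 63687 - 30429 = 33258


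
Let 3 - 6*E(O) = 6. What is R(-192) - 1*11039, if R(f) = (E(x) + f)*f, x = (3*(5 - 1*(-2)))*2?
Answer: 25921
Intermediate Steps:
x = 42 (x = (3*(5 + 2))*2 = (3*7)*2 = 21*2 = 42)
E(O) = -½ (E(O) = ½ - ⅙*6 = ½ - 1 = -½)
R(f) = f*(-½ + f) (R(f) = (-½ + f)*f = f*(-½ + f))
R(-192) - 1*11039 = -192*(-½ - 192) - 1*11039 = -192*(-385/2) - 11039 = 36960 - 11039 = 25921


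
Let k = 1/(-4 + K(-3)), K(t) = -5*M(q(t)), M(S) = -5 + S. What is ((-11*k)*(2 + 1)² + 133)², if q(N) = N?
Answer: 271441/16 ≈ 16965.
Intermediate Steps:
K(t) = 25 - 5*t (K(t) = -5*(-5 + t) = 25 - 5*t)
k = 1/36 (k = 1/(-4 + (25 - 5*(-3))) = 1/(-4 + (25 + 15)) = 1/(-4 + 40) = 1/36 ≈ 0.027778)
((-11*k)*(2 + 1)² + 133)² = ((-11*1/36)*(2 + 1)² + 133)² = (-11/36*3² + 133)² = (-11/36*9 + 133)² = (-11/4 + 133)² = (521/4)² = 271441/16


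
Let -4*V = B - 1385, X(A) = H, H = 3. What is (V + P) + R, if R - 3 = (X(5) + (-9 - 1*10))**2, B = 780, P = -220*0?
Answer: 1641/4 ≈ 410.25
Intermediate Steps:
X(A) = 3
P = 0
R = 259 (R = 3 + (3 + (-9 - 1*10))**2 = 3 + (3 + (-9 - 10))**2 = 3 + (3 - 19)**2 = 3 + (-16)**2 = 3 + 256 = 259)
V = 605/4 (V = -(780 - 1385)/4 = -1/4*(-605) = 605/4 ≈ 151.25)
(V + P) + R = (605/4 + 0) + 259 = 605/4 + 259 = 1641/4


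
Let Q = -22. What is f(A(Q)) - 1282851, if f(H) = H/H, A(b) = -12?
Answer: -1282850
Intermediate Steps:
f(H) = 1
f(A(Q)) - 1282851 = 1 - 1282851 = -1282850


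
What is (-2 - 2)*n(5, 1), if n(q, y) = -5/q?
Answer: 4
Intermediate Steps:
(-2 - 2)*n(5, 1) = (-2 - 2)*(-5/5) = -(-20)/5 = -4*(-1) = 4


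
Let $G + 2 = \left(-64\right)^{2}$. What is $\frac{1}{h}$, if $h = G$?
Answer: $\frac{1}{4094} \approx 0.00024426$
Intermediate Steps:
$G = 4094$ ($G = -2 + \left(-64\right)^{2} = -2 + 4096 = 4094$)
$h = 4094$
$\frac{1}{h} = \frac{1}{4094}$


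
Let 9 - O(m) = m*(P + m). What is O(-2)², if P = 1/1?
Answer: 49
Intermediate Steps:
P = 1
O(m) = 9 - m*(1 + m)
O(-2)² = (9 - 1*(-2) - 1*(-2)²)² = (9 + 2 - 1*4)² = (9 + 2 - 4)² = 7² = 49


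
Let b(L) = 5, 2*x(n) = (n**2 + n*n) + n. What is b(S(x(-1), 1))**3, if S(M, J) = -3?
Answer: 125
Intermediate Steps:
x(n) = n**2 + n/2 (x(n) = ((n**2 + n*n) + n)/2 = ((n**2 + n**2) + n)/2 = (2*n**2 + n)/2 = (n + 2*n**2)/2 = n**2 + n/2)
b(S(x(-1), 1))**3 = 5**3 = 125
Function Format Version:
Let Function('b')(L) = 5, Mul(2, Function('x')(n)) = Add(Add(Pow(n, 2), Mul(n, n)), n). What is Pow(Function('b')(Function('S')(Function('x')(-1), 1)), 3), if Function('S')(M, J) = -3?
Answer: 125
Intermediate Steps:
Function('x')(n) = Add(Pow(n, 2), Mul(Rational(1, 2), n)) (Function('x')(n) = Mul(Rational(1, 2), Add(Add(Pow(n, 2), Mul(n, n)), n)) = Mul(Rational(1, 2), Add(Add(Pow(n, 2), Pow(n, 2)), n)) = Mul(Rational(1, 2), Add(Mul(2, Pow(n, 2)), n)) = Mul(Rational(1, 2), Add(n, Mul(2, Pow(n, 2)))) = Add(Pow(n, 2), Mul(Rational(1, 2), n)))
Pow(Function('b')(Function('S')(Function('x')(-1), 1)), 3) = Pow(5, 3) = 125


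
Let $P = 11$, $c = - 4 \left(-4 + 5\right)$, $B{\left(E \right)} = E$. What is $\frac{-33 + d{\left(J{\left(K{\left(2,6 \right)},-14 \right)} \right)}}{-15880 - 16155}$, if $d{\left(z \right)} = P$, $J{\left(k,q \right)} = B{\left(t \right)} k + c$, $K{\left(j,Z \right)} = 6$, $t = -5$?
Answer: $\frac{22}{32035} \approx 0.00068675$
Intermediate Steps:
$c = -4$ ($c = \left(-4\right) 1 = -4$)
$J{\left(k,q \right)} = -4 - 5 k$ ($J{\left(k,q \right)} = - 5 k - 4 = -4 - 5 k$)
$d{\left(z \right)} = 11$
$\frac{-33 + d{\left(J{\left(K{\left(2,6 \right)},-14 \right)} \right)}}{-15880 - 16155} = \frac{-33 + 11}{-15880 - 16155} = - \frac{22}{-32035} = \left(-22\right) \left(- \frac{1}{32035}\right) = \frac{22}{32035}$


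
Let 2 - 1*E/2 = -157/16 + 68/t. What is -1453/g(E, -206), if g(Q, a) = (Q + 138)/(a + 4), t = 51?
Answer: 7044144/3815 ≈ 1846.4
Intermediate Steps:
E = 503/24 (E = 4 - 2*(-157/16 + 68/51) = 4 - 2*(-157*1/16 + 68*(1/51)) = 4 - 2*(-157/16 + 4/3) = 4 - 2*(-407/48) = 4 + 407/24 = 503/24 ≈ 20.958)
g(Q, a) = (138 + Q)/(4 + a)
-1453/g(E, -206) = -1453*(4 - 206)/(138 + 503/24) = -1453/((3815/24)/(-202)) = -1453/((-1/202*3815/24)) = -1453/(-3815/4848) = -1453*(-4848/3815) = 7044144/3815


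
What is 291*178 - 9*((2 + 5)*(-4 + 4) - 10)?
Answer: 51888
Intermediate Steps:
291*178 - 9*((2 + 5)*(-4 + 4) - 10) = 51798 - 9*(7*0 - 10) = 51798 - 9*(0 - 10) = 51798 - 9*(-10) = 51798 + 90 = 51888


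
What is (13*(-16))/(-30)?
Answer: 104/15 ≈ 6.9333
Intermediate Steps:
(13*(-16))/(-30) = -208*(-1/30) = 104/15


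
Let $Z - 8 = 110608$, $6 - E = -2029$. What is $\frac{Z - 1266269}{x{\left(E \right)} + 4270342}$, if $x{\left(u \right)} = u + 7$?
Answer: $- \frac{1155653}{4272384} \approx -0.27049$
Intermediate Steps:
$E = 2035$ ($E = 6 - -2029 = 6 + 2029 = 2035$)
$Z = 110616$ ($Z = 8 + 110608 = 110616$)
$x{\left(u \right)} = 7 + u$
$\frac{Z - 1266269}{x{\left(E \right)} + 4270342} = \frac{110616 - 1266269}{\left(7 + 2035\right) + 4270342} = - \frac{1155653}{2042 + 4270342} = - \frac{1155653}{4272384}$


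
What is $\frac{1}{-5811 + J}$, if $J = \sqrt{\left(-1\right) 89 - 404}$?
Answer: $- \frac{5811}{33768214} - \frac{i \sqrt{493}}{33768214} \approx -0.00017208 - 6.5753 \cdot 10^{-7} i$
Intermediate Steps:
$J = i \sqrt{493}$ ($J = \sqrt{-89 - 404} = \sqrt{-493} = i \sqrt{493} \approx 22.204 i$)
$\frac{1}{-5811 + J} = \frac{1}{-5811 + i \sqrt{493}}$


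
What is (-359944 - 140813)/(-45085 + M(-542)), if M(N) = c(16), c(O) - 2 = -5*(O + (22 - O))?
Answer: 500757/45193 ≈ 11.080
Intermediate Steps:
c(O) = -108 (c(O) = 2 - 5*(O + (22 - O)) = 2 - 5*22 = 2 - 110 = -108)
M(N) = -108
(-359944 - 140813)/(-45085 + M(-542)) = (-359944 - 140813)/(-45085 - 108) = -500757/(-45193) = -500757*(-1/45193) = 500757/45193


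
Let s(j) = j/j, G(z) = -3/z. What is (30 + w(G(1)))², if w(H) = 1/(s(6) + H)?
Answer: 3481/4 ≈ 870.25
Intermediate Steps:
s(j) = 1
w(H) = 1/(1 + H)
(30 + w(G(1)))² = (30 + 1/(1 - 3/1))² = (30 + 1/(1 - 3*1))² = (30 + 1/(1 - 3))² = (30 + 1/(-2))² = (30 - ½)² = (59/2)² = 3481/4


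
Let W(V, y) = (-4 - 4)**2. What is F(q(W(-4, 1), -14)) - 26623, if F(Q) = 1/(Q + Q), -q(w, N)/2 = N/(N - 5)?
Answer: -1490907/56 ≈ -26623.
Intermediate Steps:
W(V, y) = 64 (W(V, y) = (-8)**2 = 64)
q(w, N) = -2*N/(-5 + N) (q(w, N) = -2*N/(N - 5) = -2*N/(-5 + N))
F(Q) = 1/(2*Q)
F(q(W(-4, 1), -14)) - 26623 = 1/(2*((-2*(-14)/(-5 - 14)))) - 26623 = 1/(2*((-2*(-14)/(-19)))) - 26623 = 1/(2*((-2*(-14)*(-1/19)))) - 26623 = 1/(2*(-28/19)) - 26623 = (1/2)*(-19/28) - 26623 = -19/56 - 26623 = -1490907/56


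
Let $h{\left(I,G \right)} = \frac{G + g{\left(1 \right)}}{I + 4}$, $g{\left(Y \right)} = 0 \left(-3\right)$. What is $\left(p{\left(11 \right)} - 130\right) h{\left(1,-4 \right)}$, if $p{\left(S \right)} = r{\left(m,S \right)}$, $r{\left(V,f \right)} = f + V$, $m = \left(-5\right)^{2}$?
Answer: $\frac{376}{5} \approx 75.2$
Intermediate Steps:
$m = 25$
$g{\left(Y \right)} = 0$
$h{\left(I,G \right)} = \frac{G}{4 + I}$ ($h{\left(I,G \right)} = \frac{G + 0}{I + 4} = \frac{G}{4 + I}$)
$r{\left(V,f \right)} = V + f$
$p{\left(S \right)} = 25 + S$
$\left(p{\left(11 \right)} - 130\right) h{\left(1,-4 \right)} = \left(\left(25 + 11\right) - 130\right) \left(- \frac{4}{4 + 1}\right) = \left(36 - 130\right) \left(- \frac{4}{5}\right) = - 94 \left(\left(-4\right) \frac{1}{5}\right) = \left(-94\right) \left(- \frac{4}{5}\right) = \frac{376}{5}$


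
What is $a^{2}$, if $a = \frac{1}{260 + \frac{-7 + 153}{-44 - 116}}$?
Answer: $\frac{6400}{429608529} \approx 1.4897 \cdot 10^{-5}$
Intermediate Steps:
$a = \frac{80}{20727}$ ($a = \frac{1}{260 + \frac{146}{-160}} = \frac{1}{260 + 146 \left(- \frac{1}{160}\right)} = \frac{1}{260 - \frac{73}{80}} = \frac{1}{\frac{20727}{80}} = \frac{80}{20727} \approx 0.0038597$)
$a^{2} = \left(\frac{80}{20727}\right)^{2} = \frac{6400}{429608529}$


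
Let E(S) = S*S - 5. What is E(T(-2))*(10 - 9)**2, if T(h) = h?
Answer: -1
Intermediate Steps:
E(S) = -5 + S**2 (E(S) = S**2 - 5 = -5 + S**2)
E(T(-2))*(10 - 9)**2 = (-5 + (-2)**2)*(10 - 9)**2 = (-5 + 4)*1**2 = -1*1 = -1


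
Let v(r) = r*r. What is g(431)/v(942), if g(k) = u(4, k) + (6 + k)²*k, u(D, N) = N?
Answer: 41154035/443682 ≈ 92.756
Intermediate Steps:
v(r) = r²
g(k) = k + k*(6 + k)² (g(k) = k + (6 + k)²*k = k + k*(6 + k)²)
g(431)/v(942) = (431*(1 + (6 + 431)²))/(942²) = (431*(1 + 437²))/887364 = (431*(1 + 190969))*(1/887364) = (431*190970)*(1/887364) = 82308070*(1/887364) = 41154035/443682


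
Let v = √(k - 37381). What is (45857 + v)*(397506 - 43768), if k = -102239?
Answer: 16221363466 + 707476*I*√34905 ≈ 1.6221e+10 + 1.3218e+8*I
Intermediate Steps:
v = 2*I*√34905 (v = √(-102239 - 37381) = √(-139620) = 2*I*√34905 ≈ 373.66*I)
(45857 + v)*(397506 - 43768) = (45857 + 2*I*√34905)*(397506 - 43768) = (45857 + 2*I*√34905)*353738 = 16221363466 + 707476*I*√34905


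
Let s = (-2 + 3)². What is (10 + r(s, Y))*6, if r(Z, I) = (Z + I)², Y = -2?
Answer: 66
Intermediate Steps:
s = 1 (s = 1² = 1)
r(Z, I) = (I + Z)²
(10 + r(s, Y))*6 = (10 + (-2 + 1)²)*6 = (10 + (-1)²)*6 = (10 + 1)*6 = 11*6 = 66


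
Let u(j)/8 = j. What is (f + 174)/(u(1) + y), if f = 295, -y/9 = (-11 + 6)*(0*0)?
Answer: 469/8 ≈ 58.625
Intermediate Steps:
y = 0 (y = -9*(-11 + 6)*0*0 = -(-45)*0 = -9*0 = 0)
u(j) = 8*j
(f + 174)/(u(1) + y) = (295 + 174)/(8*1 + 0) = 469/(8 + 0) = 469/8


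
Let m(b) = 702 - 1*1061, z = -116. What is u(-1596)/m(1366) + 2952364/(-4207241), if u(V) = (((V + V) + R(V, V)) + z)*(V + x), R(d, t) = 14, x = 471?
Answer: -15592043234426/1510399519 ≈ -10323.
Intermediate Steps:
m(b) = -359 (m(b) = 702 - 1061 = -359)
u(V) = (-102 + 2*V)*(471 + V) (u(V) = (((V + V) + 14) - 116)*(V + 471) = ((2*V + 14) - 116)*(471 + V) = ((14 + 2*V) - 116)*(471 + V) = (-102 + 2*V)*(471 + V))
u(-1596)/m(1366) + 2952364/(-4207241) = (-48042 + 2*(-1596)² + 840*(-1596))/(-359) + 2952364/(-4207241) = (-48042 + 2*2547216 - 1340640)*(-1/359) + 2952364*(-1/4207241) = (-48042 + 5094432 - 1340640)*(-1/359) - 2952364/4207241 = 3705750*(-1/359) - 2952364/4207241 = -3705750/359 - 2952364/4207241 = -15592043234426/1510399519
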